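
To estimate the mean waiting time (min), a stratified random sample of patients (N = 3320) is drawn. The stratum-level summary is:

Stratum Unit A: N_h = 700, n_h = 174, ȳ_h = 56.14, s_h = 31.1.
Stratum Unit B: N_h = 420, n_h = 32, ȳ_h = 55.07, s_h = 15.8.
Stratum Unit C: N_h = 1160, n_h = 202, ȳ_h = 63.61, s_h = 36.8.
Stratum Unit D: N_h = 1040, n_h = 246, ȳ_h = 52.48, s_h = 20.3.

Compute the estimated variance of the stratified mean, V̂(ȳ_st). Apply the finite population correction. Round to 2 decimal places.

V̂(ȳ_st) ≈ 1.10

V̂(ȳ_st) = Σ W_h² (1 − n_h/N_h) s_h²/n_h, with W_h = N_h/N and N = 3320:
  stratum Unit A: (700/3320)²·(1 − 174/700)·31.1²/174 = 0.185686
  stratum Unit B: (420/3320)²·(1 − 32/420)·15.8²/32 = 0.115337
  stratum Unit C: (1160/3320)²·(1 − 202/1160)·36.8²/202 = 0.675914
  stratum Unit D: (1040/3320)²·(1 − 246/1040)·20.3²/246 = 0.125497
V̂(ȳ_st) = 1.10243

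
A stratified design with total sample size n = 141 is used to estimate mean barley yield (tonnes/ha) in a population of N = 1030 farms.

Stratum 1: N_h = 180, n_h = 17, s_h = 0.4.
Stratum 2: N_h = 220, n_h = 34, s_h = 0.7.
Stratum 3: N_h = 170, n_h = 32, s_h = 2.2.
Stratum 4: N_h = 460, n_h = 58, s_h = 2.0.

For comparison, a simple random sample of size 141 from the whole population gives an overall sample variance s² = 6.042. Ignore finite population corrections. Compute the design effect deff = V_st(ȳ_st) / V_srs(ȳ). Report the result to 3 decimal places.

V̂(ȳ_st) = Σ W_h² s_h²/n_h, with W_h = N_h/N and N = 1030:
  stratum 1: (180/1030)²·0.4²/17 = 0.000287436
  stratum 2: (220/1030)²·0.7²/34 = 0.000657488
  stratum 3: (170/1030)²·2.2²/32 = 0.0041202
  stratum 4: (460/1030)²·2.0²/58 = 0.0137554
V_st = 0.0188205
V_srs = s²/n = 6.042/141 = 0.0428511
deff = V_st / V_srs = 0.0188205/0.0428511 = 0.4392

deff ≈ 0.439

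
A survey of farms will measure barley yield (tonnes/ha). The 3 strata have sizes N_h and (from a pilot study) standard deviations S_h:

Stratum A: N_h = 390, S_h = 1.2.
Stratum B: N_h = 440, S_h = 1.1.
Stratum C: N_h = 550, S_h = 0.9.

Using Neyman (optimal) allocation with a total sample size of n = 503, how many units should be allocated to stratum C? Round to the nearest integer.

Neyman allocation: n_h = n · N_h S_h / Σ N_i S_i, with n = 503.
  stratum A: N_h·S_h = 390·1.2 = 468.00
  stratum B: N_h·S_h = 440·1.1 = 484.00
  stratum C: N_h·S_h = 550·0.9 = 495.00
Σ N_h S_h = 1447.00
n for stratum C = 503·495.00/1447.00 = 172.070 → 172

172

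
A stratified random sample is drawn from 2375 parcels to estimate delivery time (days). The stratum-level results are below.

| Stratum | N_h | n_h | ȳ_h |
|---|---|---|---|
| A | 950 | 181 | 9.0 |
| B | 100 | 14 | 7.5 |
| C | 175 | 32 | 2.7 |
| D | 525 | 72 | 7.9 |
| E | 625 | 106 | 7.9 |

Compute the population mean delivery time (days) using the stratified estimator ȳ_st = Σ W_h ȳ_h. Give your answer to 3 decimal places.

ȳ_st ≈ 7.940

N = Σ N_h = 2375. Stratum weights W_h = N_h/N.
ȳ_st = (950·9.0 + 100·7.5 + 175·2.7 + 525·7.9 + 625·7.9) / 2375 = 7.94000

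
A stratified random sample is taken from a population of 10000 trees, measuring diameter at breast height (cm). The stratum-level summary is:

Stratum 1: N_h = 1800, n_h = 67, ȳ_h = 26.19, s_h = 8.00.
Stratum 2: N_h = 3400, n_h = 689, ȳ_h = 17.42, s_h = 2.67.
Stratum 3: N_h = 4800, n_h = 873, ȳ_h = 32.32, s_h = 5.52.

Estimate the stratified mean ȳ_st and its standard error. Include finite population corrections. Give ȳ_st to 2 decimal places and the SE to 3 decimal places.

ȳ_st = Σ W_h ȳ_h = (1800·26.19 + 3400·17.42 + 4800·32.32)/10000 = 26.15060
V̂(ȳ_st) = Σ W_h² (1 − n_h/N_h) s_h²/n_h, with W_h = N_h/N and N = 10000:
  stratum 1: (1800/10000)²·(1 − 67/1800)·8.00²/67 = 0.0297973
  stratum 2: (3400/10000)²·(1 − 689/3400)·2.67²/689 = 0.0009537
  stratum 3: (4800/10000)²·(1 − 873/4800)·5.52²/873 = 0.00657909
V̂(ȳ_st) = 0.03733
SE(ȳ_st) = √0.03733 = 0.19321

ȳ_st ≈ 26.15, SE ≈ 0.193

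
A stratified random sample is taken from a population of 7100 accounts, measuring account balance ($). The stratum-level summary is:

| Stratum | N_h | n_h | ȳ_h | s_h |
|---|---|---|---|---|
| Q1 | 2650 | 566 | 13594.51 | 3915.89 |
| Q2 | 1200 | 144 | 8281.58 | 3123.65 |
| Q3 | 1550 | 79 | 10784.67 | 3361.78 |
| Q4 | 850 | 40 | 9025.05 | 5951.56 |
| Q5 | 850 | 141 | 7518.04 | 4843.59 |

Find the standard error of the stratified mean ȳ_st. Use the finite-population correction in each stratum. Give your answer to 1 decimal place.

V̂(ȳ_st) = Σ W_h² (1 − n_h/N_h) s_h²/n_h, with W_h = N_h/N and N = 7100:
  stratum Q1: (2650/7100)²·(1 − 566/2650)·3915.89²/566 = 2968.05
  stratum Q2: (1200/7100)²·(1 − 144/1200)·3123.65²/144 = 1703.3
  stratum Q3: (1550/7100)²·(1 − 79/1550)·3361.78²/79 = 6470.52
  stratum Q4: (850/7100)²·(1 − 40/850)·5951.56²/40 = 12094.5
  stratum Q5: (850/7100)²·(1 − 141/850)·4843.59²/141 = 1989.13
V̂(ȳ_st) = 25225.5
SE(ȳ_st) = √25225.5 = 158.825

SE(ȳ_st) ≈ 158.8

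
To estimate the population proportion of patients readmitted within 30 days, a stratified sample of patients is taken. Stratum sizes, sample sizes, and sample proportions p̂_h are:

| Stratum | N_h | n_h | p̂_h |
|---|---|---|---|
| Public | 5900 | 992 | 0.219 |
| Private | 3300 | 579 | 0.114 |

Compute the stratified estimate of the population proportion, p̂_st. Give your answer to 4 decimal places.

N = 9200; stratum weights W_h = N_h/N.
p̂_st = Σ W_h p̂_h = (5900·0.219 + 3300·0.114)/9200 = 0.18134

p̂_st ≈ 0.1813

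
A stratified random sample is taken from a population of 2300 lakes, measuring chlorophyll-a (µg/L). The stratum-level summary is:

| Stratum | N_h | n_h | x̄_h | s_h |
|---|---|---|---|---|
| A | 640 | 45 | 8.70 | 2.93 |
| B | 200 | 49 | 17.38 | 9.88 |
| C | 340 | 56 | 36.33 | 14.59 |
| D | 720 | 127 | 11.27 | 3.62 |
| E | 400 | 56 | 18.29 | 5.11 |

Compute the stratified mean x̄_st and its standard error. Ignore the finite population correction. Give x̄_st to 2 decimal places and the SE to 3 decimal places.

x̄_st ≈ 16.01, SE ≈ 0.370

x̄_st = Σ W_h x̄_h = (640·8.70 + 200·17.38 + 340·36.33 + 720·11.27 + 400·18.29)/2300 = 16.01157
V̂(x̄_st) = Σ W_h² s_h²/n_h, with W_h = N_h/N and N = 2300:
  stratum A: (640/2300)²·2.93²/45 = 0.0147716
  stratum B: (200/2300)²·9.88²/49 = 0.0150634
  stratum C: (340/2300)²·14.59²/56 = 0.0830663
  stratum D: (720/2300)²·3.62²/127 = 0.0101117
  stratum E: (400/2300)²·5.11²/56 = 0.0141032
V̂(x̄_st) = 0.137116
SE(x̄_st) = √0.137116 = 0.370292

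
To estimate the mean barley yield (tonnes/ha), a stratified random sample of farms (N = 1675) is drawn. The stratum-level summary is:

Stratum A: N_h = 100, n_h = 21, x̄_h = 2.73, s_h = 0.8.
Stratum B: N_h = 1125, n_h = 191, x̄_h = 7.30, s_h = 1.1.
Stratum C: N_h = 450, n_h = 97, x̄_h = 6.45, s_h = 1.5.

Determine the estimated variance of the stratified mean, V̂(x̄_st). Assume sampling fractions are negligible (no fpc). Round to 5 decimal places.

V̂(x̄_st) ≈ 0.00464

V̂(x̄_st) = Σ W_h² s_h²/n_h, with W_h = N_h/N and N = 1675:
  stratum A: (100/1675)²·0.8²/21 = 0.000108625
  stratum B: (1125/1675)²·1.1²/191 = 0.00285777
  stratum C: (450/1675)²·1.5²/97 = 0.0016742
V̂(x̄_st) = 0.00464059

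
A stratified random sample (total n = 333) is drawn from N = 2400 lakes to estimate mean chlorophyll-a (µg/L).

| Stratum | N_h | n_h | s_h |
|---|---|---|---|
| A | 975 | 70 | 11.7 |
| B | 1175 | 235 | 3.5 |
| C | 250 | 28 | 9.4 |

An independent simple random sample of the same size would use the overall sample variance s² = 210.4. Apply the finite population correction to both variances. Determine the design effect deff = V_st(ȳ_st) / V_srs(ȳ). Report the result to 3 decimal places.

V̂(ȳ_st) = Σ W_h² (1 − n_h/N_h) s_h²/n_h, with W_h = N_h/N and N = 2400:
  stratum A: (975/2400)²·(1 − 70/975)·11.7²/70 = 0.299574
  stratum B: (1175/2400)²·(1 − 235/1175)·3.5²/235 = 0.00999566
  stratum C: (250/2400)²·(1 − 28/250)·9.4²/28 = 0.0304066
V_st = 0.339976
V_srs = (1 − 333/2400)·210.4/333 = 0.544165
deff = V_st / V_srs = 0.339976/0.544165 = 0.6248

deff ≈ 0.625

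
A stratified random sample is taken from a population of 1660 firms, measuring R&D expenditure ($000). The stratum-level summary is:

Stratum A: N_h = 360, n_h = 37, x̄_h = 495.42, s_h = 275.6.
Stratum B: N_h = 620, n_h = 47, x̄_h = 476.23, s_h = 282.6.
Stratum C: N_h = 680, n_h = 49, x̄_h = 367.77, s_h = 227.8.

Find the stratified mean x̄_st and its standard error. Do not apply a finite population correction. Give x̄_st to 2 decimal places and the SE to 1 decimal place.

x̄_st = Σ W_h x̄_h = (360·495.42 + 620·476.23 + 680·367.77)/1660 = 435.96229
V̂(x̄_st) = Σ W_h² s_h²/n_h, with W_h = N_h/N and N = 1660:
  stratum A: (360/1660)²·275.6²/37 = 96.5485
  stratum B: (620/1660)²·282.6²/47 = 237.036
  stratum C: (680/1660)²·227.8²/49 = 177.71
V̂(x̄_st) = 511.295
SE(x̄_st) = √511.295 = 22.6118

x̄_st ≈ 435.96, SE ≈ 22.6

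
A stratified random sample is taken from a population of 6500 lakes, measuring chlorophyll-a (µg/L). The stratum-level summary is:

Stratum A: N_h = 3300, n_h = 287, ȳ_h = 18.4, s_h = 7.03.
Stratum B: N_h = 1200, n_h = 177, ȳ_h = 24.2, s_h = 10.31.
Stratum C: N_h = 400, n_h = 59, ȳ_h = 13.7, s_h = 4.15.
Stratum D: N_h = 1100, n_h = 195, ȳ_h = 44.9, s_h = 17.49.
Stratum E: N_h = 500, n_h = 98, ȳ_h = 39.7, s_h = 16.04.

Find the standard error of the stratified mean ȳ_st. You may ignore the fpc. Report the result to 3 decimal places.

V̂(ȳ_st) = Σ W_h² s_h²/n_h, with W_h = N_h/N and N = 6500:
  stratum A: (3300/6500)²·7.03²/287 = 0.0443844
  stratum B: (1200/6500)²·10.31²/177 = 0.0204682
  stratum C: (400/6500)²·4.15²/59 = 0.00110545
  stratum D: (1100/6500)²·17.49²/195 = 0.0449266
  stratum E: (500/6500)²·16.04²/98 = 0.0155345
V̂(ȳ_st) = 0.126419
SE(ȳ_st) = √0.126419 = 0.355555

SE(ȳ_st) ≈ 0.356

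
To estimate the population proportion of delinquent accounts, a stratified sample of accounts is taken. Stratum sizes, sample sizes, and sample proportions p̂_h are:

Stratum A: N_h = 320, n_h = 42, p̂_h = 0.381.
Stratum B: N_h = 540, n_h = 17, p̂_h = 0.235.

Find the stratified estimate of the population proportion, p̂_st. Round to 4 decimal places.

p̂_st ≈ 0.2893

N = 860; stratum weights W_h = N_h/N.
p̂_st = Σ W_h p̂_h = (320·0.381 + 540·0.235)/860 = 0.28933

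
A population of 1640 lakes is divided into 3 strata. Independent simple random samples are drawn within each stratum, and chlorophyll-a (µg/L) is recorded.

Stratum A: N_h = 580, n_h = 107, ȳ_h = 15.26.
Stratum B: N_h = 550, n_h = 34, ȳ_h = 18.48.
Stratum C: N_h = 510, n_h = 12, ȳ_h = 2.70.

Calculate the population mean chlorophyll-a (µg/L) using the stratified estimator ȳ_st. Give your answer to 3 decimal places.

N = Σ N_h = 1640. Stratum weights W_h = N_h/N.
ȳ_st = (580·15.26 + 550·18.48 + 510·2.70) / 1640 = 12.43402

ȳ_st ≈ 12.434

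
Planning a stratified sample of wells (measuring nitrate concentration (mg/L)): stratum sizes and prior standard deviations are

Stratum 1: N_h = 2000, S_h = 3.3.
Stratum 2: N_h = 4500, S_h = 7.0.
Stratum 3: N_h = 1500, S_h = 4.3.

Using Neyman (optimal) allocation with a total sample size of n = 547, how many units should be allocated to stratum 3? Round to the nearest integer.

79

Neyman allocation: n_h = n · N_h S_h / Σ N_i S_i, with n = 547.
  stratum 1: N_h·S_h = 2000·3.3 = 6600.00
  stratum 2: N_h·S_h = 4500·7.0 = 31500.00
  stratum 3: N_h·S_h = 1500·4.3 = 6450.00
Σ N_h S_h = 44550.00
n for stratum 3 = 547·6450.00/44550.00 = 79.195 → 79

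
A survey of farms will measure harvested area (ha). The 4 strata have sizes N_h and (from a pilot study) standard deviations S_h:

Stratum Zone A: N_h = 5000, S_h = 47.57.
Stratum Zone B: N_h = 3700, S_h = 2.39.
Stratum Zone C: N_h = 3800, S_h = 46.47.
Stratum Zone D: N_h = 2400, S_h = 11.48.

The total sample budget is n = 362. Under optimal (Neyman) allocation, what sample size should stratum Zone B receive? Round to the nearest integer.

7

Neyman allocation: n_h = n · N_h S_h / Σ N_i S_i, with n = 362.
  stratum Zone A: N_h·S_h = 5000·47.57 = 237850.00
  stratum Zone B: N_h·S_h = 3700·2.39 = 8843.00
  stratum Zone C: N_h·S_h = 3800·46.47 = 176586.00
  stratum Zone D: N_h·S_h = 2400·11.48 = 27552.00
Σ N_h S_h = 450831.00
n for stratum Zone B = 362·8843.00/450831.00 = 7.101 → 7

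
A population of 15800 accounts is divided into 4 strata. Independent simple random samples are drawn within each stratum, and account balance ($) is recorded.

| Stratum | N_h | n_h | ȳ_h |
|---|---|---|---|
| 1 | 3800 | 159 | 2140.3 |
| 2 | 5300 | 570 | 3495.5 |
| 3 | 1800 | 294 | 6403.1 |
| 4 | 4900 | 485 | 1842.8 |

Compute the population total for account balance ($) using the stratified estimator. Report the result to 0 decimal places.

τ̂_st = Σ N_h ȳ_h = 3800·2140.3 + 5300·3495.5 + 1800·6403.1 + 4900·1842.8 = 47214590

τ̂_st ≈ 47214590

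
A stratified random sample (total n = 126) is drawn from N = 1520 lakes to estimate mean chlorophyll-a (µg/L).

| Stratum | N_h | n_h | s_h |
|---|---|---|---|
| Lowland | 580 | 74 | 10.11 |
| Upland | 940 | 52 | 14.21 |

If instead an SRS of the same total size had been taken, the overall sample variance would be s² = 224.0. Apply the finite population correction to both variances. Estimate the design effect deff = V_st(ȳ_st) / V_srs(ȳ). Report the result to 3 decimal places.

deff ≈ 0.968

V̂(ȳ_st) = Σ W_h² (1 − n_h/N_h) s_h²/n_h, with W_h = N_h/N and N = 1520:
  stratum Lowland: (580/1520)²·(1 − 74/580)·10.11²/74 = 0.175453
  stratum Upland: (940/1520)²·(1 − 52/940)·14.21²/52 = 1.40294
V_st = 1.57839
V_srs = (1 − 126/1520)·224.0/126 = 1.63041
deff = V_st / V_srs = 1.57839/1.63041 = 0.9681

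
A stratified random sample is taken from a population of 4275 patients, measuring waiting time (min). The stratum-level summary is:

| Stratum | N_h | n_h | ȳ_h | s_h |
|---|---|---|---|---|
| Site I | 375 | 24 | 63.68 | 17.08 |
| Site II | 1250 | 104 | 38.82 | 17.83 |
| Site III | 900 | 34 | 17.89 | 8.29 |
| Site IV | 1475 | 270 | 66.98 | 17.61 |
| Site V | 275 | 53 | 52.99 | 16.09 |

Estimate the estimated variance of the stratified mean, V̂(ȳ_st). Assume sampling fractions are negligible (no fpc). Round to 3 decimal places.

V̂(ȳ_st) = Σ W_h² s_h²/n_h, with W_h = N_h/N and N = 4275:
  stratum Site I: (375/4275)²·17.08²/24 = 0.0935308
  stratum Site II: (1250/4275)²·17.83²/104 = 0.261347
  stratum Site III: (900/4275)²·8.29²/34 = 0.0895866
  stratum Site IV: (1475/4275)²·17.61²/270 = 0.136731
  stratum Site V: (275/4275)²·16.09²/53 = 0.0202129
V̂(ȳ_st) = 0.601408

V̂(ȳ_st) ≈ 0.601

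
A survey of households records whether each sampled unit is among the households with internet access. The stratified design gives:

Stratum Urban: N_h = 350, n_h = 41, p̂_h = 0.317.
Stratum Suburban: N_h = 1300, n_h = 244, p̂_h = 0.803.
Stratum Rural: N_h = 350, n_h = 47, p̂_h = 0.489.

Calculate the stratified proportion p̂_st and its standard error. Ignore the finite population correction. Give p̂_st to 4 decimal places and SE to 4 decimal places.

p̂_st ≈ 0.6630, SE ≈ 0.0246

N = 2000; stratum weights W_h = N_h/N.
p̂_st = Σ W_h p̂_h = (350·0.317 + 1300·0.803 + 350·0.489)/2000 = 0.66300
V̂(p̂_st) = Σ W_h² p̂_h(1−p̂_h)/(n_h−1):
  stratum Urban: (350/2000)²·0.317·0.683/40 = 0.000165766
  stratum Suburban: (1300/2000)²·0.803·0.197/243 = 0.000275044
  stratum Rural: (350/2000)²·0.489·0.511/46 = 0.00016636
V̂(p̂_st) = 0.00060717; SE = √V̂ = 0.0246408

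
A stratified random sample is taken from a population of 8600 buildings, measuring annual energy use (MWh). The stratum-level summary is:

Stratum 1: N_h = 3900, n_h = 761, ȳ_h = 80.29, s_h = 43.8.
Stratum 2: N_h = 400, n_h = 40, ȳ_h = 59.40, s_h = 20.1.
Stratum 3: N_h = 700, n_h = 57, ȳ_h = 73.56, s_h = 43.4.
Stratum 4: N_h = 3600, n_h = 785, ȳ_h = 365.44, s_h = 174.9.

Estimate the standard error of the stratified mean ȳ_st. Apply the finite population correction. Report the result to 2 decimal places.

SE(ȳ_st) ≈ 2.44

V̂(ȳ_st) = Σ W_h² (1 − n_h/N_h) s_h²/n_h, with W_h = N_h/N and N = 8600:
  stratum 1: (3900/8600)²·(1 − 761/3900)·43.8²/761 = 0.417275
  stratum 2: (400/8600)²·(1 − 40/400)·20.1²/40 = 0.0196652
  stratum 3: (700/8600)²·(1 − 57/700)·43.4²/57 = 0.201102
  stratum 4: (3600/8600)²·(1 − 785/3600)·174.9²/785 = 5.33942
V̂(ȳ_st) = 5.97746
SE(ȳ_st) = √5.97746 = 2.44488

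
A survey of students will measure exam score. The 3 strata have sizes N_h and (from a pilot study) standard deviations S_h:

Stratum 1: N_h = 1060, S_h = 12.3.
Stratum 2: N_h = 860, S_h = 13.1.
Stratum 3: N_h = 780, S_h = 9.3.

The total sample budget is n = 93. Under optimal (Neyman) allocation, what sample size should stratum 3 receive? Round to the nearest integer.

Neyman allocation: n_h = n · N_h S_h / Σ N_i S_i, with n = 93.
  stratum 1: N_h·S_h = 1060·12.3 = 13038.00
  stratum 2: N_h·S_h = 860·13.1 = 11266.00
  stratum 3: N_h·S_h = 780·9.3 = 7254.00
Σ N_h S_h = 31558.00
n for stratum 3 = 93·7254.00/31558.00 = 21.377 → 21

21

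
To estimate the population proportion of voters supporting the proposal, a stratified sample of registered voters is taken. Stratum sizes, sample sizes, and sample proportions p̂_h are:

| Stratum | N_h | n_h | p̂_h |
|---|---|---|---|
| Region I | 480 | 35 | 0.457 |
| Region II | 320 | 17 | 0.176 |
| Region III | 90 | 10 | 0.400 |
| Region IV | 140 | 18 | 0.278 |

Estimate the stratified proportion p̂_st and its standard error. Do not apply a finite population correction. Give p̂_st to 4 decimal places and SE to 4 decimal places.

N = 1030; stratum weights W_h = N_h/N.
p̂_st = Σ W_h p̂_h = (480·0.457 + 320·0.176 + 90·0.400 + 140·0.278)/1030 = 0.34039
V̂(p̂_st) = Σ W_h² p̂_h(1−p̂_h)/(n_h−1):
  stratum Region I: (480/1030)²·0.457·0.543/34 = 0.00158506
  stratum Region II: (320/1030)²·0.176·0.824/16 = 0.000874874
  stratum Region III: (90/1030)²·0.400·0.600/9 = 0.000203601
  stratum Region IV: (140/1030)²·0.278·0.722/17 = 0.00021813
V̂(p̂_st) = 0.00288166; SE = √V̂ = 0.0536811

p̂_st ≈ 0.3404, SE ≈ 0.0537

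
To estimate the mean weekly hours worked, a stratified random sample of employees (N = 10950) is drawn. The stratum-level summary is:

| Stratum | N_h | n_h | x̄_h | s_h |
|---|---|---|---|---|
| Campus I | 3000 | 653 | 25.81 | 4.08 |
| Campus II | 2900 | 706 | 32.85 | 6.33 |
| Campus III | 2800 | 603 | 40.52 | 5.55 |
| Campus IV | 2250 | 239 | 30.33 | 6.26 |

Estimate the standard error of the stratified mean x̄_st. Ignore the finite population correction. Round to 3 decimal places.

SE(x̄_st) ≈ 0.127

V̂(x̄_st) = Σ W_h² s_h²/n_h, with W_h = N_h/N and N = 10950:
  stratum Campus I: (3000/10950)²·4.08²/653 = 0.00191347
  stratum Campus II: (2900/10950)²·6.33²/706 = 0.0039808
  stratum Campus III: (2800/10950)²·5.55²/603 = 0.00334008
  stratum Campus IV: (2250/10950)²·6.26²/239 = 0.00692289
V̂(x̄_st) = 0.0161572
SE(x̄_st) = √0.0161572 = 0.127111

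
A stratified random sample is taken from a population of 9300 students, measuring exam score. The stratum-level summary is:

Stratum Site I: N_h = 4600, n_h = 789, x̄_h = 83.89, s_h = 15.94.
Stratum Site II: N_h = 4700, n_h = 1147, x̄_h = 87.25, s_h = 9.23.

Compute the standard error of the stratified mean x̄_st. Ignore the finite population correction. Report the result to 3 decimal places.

V̂(x̄_st) = Σ W_h² s_h²/n_h, with W_h = N_h/N and N = 9300:
  stratum Site I: (4600/9300)²·15.94²/789 = 0.0787861
  stratum Site II: (4700/9300)²·9.23²/1147 = 0.0189701
V̂(x̄_st) = 0.0977562
SE(x̄_st) = √0.0977562 = 0.31266

SE(x̄_st) ≈ 0.313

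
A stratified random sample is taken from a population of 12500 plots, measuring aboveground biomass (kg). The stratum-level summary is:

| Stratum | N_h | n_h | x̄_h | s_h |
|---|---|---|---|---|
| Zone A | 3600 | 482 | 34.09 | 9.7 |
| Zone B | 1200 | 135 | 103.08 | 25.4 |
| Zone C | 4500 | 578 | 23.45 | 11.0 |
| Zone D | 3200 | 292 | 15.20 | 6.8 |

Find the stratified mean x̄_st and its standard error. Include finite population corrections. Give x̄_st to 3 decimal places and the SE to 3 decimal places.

x̄_st ≈ 32.047, SE ≈ 0.294

x̄_st = Σ W_h x̄_h = (3600·34.09 + 1200·103.08 + 4500·23.45 + 3200·15.20)/12500 = 32.04680
V̂(x̄_st) = Σ W_h² (1 − n_h/N_h) s_h²/n_h, with W_h = N_h/N and N = 12500:
  stratum Zone A: (3600/12500)²·(1 − 482/3600)·9.7²/482 = 0.0140235
  stratum Zone B: (1200/12500)²·(1 − 135/1200)·25.4²/135 = 0.0390881
  stratum Zone C: (4500/12500)²·(1 − 578/4500)·11.0²/578 = 0.023646
  stratum Zone D: (3200/12500)²·(1 − 292/3200)·6.8²/292 = 0.00943103
V̂(x̄_st) = 0.0861886
SE(x̄_st) = √0.0861886 = 0.293579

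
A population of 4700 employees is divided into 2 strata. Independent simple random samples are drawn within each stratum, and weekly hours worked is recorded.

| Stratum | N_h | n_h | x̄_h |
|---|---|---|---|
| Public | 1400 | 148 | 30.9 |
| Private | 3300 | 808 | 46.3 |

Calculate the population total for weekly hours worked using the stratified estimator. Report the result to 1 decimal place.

τ̂_st = Σ N_h x̄_h = 1400·30.9 + 3300·46.3 = 196050.0

τ̂_st ≈ 196050.0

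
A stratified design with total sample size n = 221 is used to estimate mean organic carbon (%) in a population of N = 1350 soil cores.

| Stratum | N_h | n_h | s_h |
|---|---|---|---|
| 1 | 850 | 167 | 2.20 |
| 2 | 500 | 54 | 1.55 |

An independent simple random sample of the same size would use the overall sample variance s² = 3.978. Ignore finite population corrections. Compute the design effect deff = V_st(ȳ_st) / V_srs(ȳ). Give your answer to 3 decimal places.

deff ≈ 0.977

V̂(ȳ_st) = Σ W_h² s_h²/n_h, with W_h = N_h/N and N = 1350:
  stratum 1: (850/1350)²·2.20²/167 = 0.0114894
  stratum 2: (500/1350)²·1.55²/54 = 0.00610298
V_st = 0.0175924
V_srs = s²/n = 3.978/221 = 0.018
deff = V_st / V_srs = 0.0175924/0.018 = 0.9774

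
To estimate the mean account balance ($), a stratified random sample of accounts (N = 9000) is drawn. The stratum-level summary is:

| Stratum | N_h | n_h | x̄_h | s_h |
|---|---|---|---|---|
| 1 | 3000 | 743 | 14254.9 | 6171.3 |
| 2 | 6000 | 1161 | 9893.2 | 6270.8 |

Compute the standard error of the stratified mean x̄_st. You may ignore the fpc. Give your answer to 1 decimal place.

SE(x̄_st) ≈ 144.0

V̂(x̄_st) = Σ W_h² s_h²/n_h, with W_h = N_h/N and N = 9000:
  stratum 1: (3000/9000)²·6171.3²/743 = 5695.37
  stratum 2: (6000/9000)²·6270.8²/1161 = 15053.3
V̂(x̄_st) = 20748.7
SE(x̄_st) = √20748.7 = 144.044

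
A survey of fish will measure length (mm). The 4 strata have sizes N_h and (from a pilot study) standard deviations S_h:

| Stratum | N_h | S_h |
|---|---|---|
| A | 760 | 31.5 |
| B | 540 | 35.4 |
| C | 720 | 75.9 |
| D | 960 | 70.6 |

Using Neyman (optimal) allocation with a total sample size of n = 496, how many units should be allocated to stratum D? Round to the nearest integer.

Neyman allocation: n_h = n · N_h S_h / Σ N_i S_i, with n = 496.
  stratum A: N_h·S_h = 760·31.5 = 23940.00
  stratum B: N_h·S_h = 540·35.4 = 19116.00
  stratum C: N_h·S_h = 720·75.9 = 54648.00
  stratum D: N_h·S_h = 960·70.6 = 67776.00
Σ N_h S_h = 165480.00
n for stratum D = 496·67776.00/165480.00 = 203.148 → 203

203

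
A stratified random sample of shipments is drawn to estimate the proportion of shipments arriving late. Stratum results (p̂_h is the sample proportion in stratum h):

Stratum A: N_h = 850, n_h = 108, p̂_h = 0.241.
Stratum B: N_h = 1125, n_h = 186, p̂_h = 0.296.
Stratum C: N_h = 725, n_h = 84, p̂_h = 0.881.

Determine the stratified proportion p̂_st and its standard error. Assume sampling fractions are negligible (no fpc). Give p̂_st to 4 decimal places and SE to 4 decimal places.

p̂_st ≈ 0.4358, SE ≈ 0.0214

N = 2700; stratum weights W_h = N_h/N.
p̂_st = Σ W_h p̂_h = (850·0.241 + 1125·0.296 + 725·0.881)/2700 = 0.43577
V̂(p̂_st) = Σ W_h² p̂_h(1−p̂_h)/(n_h−1):
  stratum A: (850/2700)²·0.241·0.759/107 = 0.000169428
  stratum B: (1125/2700)²·0.296·0.704/185 = 0.000195556
  stratum C: (725/2700)²·0.881·0.119/83 = 9.10738e-05
V̂(p̂_st) = 0.000456057; SE = √V̂ = 0.0213555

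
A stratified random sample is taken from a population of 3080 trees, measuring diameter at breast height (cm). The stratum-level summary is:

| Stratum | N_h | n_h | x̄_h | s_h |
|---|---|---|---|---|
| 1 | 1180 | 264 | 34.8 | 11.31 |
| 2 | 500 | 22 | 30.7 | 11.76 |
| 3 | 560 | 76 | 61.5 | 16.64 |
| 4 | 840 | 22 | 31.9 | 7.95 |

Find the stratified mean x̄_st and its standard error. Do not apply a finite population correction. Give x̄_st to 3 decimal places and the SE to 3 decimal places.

x̄_st = Σ W_h x̄_h = (1180·34.8 + 500·30.7 + 560·61.5 + 840·31.9)/3080 = 38.19805
V̂(x̄_st) = Σ W_h² s_h²/n_h, with W_h = N_h/N and N = 3080:
  stratum 1: (1180/3080)²·11.31²/264 = 0.0711187
  stratum 2: (500/3080)²·11.76²/22 = 0.165665
  stratum 3: (560/3080)²·16.64²/76 = 0.120439
  stratum 4: (840/3080)²·7.95²/22 = 0.213682
V̂(x̄_st) = 0.570905
SE(x̄_st) = √0.570905 = 0.755583

x̄_st ≈ 38.198, SE ≈ 0.756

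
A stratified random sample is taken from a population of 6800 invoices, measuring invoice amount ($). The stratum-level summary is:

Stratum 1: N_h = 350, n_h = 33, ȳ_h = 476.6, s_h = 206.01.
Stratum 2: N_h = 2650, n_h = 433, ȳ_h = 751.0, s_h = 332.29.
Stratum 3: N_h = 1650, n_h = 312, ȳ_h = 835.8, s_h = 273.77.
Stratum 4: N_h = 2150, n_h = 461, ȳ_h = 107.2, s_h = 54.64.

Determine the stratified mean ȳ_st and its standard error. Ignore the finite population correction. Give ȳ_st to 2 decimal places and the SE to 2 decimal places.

ȳ_st ≈ 553.90, SE ≈ 7.54

ȳ_st = Σ W_h ȳ_h = (350·476.6 + 2650·751.0 + 1650·835.8 + 2150·107.2)/6800 = 553.89853
V̂(ȳ_st) = Σ W_h² s_h²/n_h, with W_h = N_h/N and N = 6800:
  stratum 1: (350/6800)²·206.01²/33 = 3.40707
  stratum 2: (2650/6800)²·332.29²/433 = 38.7276
  stratum 3: (1650/6800)²·273.77²/312 = 14.1438
  stratum 4: (2150/6800)²·54.64²/461 = 0.64741
V̂(ȳ_st) = 56.9259
SE(ȳ_st) = √56.9259 = 7.54493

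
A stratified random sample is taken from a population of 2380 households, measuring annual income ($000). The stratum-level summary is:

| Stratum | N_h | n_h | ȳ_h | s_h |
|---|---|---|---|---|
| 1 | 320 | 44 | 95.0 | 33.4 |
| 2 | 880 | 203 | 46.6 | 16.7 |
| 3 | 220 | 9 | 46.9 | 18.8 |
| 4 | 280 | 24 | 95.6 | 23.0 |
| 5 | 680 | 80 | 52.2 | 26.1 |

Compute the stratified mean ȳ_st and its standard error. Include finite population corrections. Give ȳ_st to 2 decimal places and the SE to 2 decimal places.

ȳ_st = Σ W_h ȳ_h = (320·95.0 + 880·46.6 + 220·46.9 + 280·95.6 + 680·52.2)/2380 = 60.50000
V̂(ȳ_st) = Σ W_h² (1 − n_h/N_h) s_h²/n_h, with W_h = N_h/N and N = 2380:
  stratum 1: (320/2380)²·(1 − 44/320)·33.4²/44 = 0.395317
  stratum 2: (880/2380)²·(1 − 203/880)·16.7²/203 = 0.144496
  stratum 3: (220/2380)²·(1 − 9/220)·18.8²/9 = 0.321828
  stratum 4: (280/2380)²·(1 − 24/280)·23.0²/24 = 0.278926
  stratum 5: (680/2380)²·(1 − 80/680)·26.1²/80 = 0.613334
V̂(ȳ_st) = 1.7539
SE(ȳ_st) = √1.7539 = 1.32435

ȳ_st ≈ 60.50, SE ≈ 1.32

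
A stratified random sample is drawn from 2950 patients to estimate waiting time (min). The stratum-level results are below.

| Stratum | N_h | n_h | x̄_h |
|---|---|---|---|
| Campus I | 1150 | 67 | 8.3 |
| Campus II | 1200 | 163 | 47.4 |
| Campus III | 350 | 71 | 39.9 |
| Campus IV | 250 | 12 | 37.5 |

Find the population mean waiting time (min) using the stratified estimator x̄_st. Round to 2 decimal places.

x̄_st ≈ 30.43

N = Σ N_h = 2950. Stratum weights W_h = N_h/N.
x̄_st = (1150·8.3 + 1200·47.4 + 350·39.9 + 250·37.5) / 2950 = 30.4288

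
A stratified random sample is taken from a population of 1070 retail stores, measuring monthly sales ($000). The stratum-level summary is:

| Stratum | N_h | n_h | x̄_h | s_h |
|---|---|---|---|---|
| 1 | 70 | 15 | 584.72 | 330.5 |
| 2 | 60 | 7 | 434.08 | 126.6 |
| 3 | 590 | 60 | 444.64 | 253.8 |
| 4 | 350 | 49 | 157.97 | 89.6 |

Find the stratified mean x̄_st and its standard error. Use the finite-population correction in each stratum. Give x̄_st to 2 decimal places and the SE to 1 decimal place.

x̄_st = Σ W_h x̄_h = (70·584.72 + 60·434.08 + 590·444.64 + 350·157.97)/1070 = 359.44140
V̂(x̄_st) = Σ W_h² (1 − n_h/N_h) s_h²/n_h, with W_h = N_h/N and N = 1070:
  stratum 1: (70/1070)²·(1 − 15/70)·330.5²/15 = 24.4875
  stratum 2: (60/1070)²·(1 − 7/60)·126.6²/7 = 6.35959
  stratum 3: (590/1070)²·(1 − 60/590)·253.8²/60 = 293.219
  stratum 4: (350/1070)²·(1 − 49/350)·89.6²/49 = 15.076
V̂(x̄_st) = 339.142
SE(x̄_st) = √339.142 = 18.4158

x̄_st ≈ 359.44, SE ≈ 18.4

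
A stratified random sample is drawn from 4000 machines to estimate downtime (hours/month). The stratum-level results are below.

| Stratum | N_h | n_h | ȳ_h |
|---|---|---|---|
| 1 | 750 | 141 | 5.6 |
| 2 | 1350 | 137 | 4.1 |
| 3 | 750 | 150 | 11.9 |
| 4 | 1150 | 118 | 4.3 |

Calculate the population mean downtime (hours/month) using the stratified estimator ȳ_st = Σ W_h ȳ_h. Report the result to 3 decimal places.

ȳ_st ≈ 5.901

N = Σ N_h = 4000. Stratum weights W_h = N_h/N.
ȳ_st = (750·5.6 + 1350·4.1 + 750·11.9 + 1150·4.3) / 4000 = 5.90125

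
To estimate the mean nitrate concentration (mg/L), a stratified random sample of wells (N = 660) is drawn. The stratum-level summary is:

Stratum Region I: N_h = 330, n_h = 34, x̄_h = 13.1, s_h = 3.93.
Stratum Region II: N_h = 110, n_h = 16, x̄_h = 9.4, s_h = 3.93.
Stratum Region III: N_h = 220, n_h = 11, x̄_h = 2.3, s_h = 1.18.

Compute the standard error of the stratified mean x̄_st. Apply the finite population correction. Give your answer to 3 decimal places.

SE(x̄_st) ≈ 0.372

V̂(x̄_st) = Σ W_h² (1 − n_h/N_h) s_h²/n_h, with W_h = N_h/N and N = 660:
  stratum Region I: (330/660)²·(1 − 34/330)·3.93²/34 = 0.101865
  stratum Region II: (110/660)²·(1 − 16/110)·3.93²/16 = 0.0229138
  stratum Region III: (220/660)²·(1 − 11/220)·1.18²/11 = 0.0133614
V̂(x̄_st) = 0.13814
SE(x̄_st) = √0.13814 = 0.371672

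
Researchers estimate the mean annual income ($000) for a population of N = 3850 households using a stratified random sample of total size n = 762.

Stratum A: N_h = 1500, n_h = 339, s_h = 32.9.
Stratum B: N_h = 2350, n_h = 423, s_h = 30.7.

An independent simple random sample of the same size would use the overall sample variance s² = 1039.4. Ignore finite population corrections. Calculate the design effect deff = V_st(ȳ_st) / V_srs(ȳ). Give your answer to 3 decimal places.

deff ≈ 0.964

V̂(ȳ_st) = Σ W_h² s_h²/n_h, with W_h = N_h/N and N = 3850:
  stratum A: (1500/3850)²·32.9²/339 = 0.484678
  stratum B: (2350/3850)²·30.7²/423 = 0.830139
V_st = 1.31482
V_srs = s²/n = 1039.4/762 = 1.36404
deff = V_st / V_srs = 1.31482/1.36404 = 0.9639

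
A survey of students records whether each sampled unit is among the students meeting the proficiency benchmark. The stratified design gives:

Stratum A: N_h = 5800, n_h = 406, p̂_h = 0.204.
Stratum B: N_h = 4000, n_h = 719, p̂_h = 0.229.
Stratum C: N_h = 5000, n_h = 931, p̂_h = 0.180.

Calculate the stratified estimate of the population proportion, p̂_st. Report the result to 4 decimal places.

N = 14800; stratum weights W_h = N_h/N.
p̂_st = Σ W_h p̂_h = (5800·0.204 + 4000·0.229 + 5000·0.180)/14800 = 0.20265

p̂_st ≈ 0.2026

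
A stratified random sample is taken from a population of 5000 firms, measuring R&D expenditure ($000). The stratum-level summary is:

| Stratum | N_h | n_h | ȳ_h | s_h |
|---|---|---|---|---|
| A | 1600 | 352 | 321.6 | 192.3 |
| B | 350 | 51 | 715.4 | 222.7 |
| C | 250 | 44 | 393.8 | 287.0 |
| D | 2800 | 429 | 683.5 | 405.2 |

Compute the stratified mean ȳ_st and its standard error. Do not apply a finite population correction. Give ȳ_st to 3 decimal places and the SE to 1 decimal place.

ȳ_st ≈ 555.440, SE ≈ 11.8

ȳ_st = Σ W_h ȳ_h = (1600·321.6 + 350·715.4 + 250·393.8 + 2800·683.5)/5000 = 555.44000
V̂(ȳ_st) = Σ W_h² s_h²/n_h, with W_h = N_h/N and N = 5000:
  stratum A: (1600/5000)²·192.3²/352 = 10.7576
  stratum B: (350/5000)²·222.7²/51 = 4.76504
  stratum C: (250/5000)²·287.0²/44 = 4.68006
  stratum D: (2800/5000)²·405.2²/429 = 120.021
V̂(ȳ_st) = 140.224
SE(ȳ_st) = √140.224 = 11.8416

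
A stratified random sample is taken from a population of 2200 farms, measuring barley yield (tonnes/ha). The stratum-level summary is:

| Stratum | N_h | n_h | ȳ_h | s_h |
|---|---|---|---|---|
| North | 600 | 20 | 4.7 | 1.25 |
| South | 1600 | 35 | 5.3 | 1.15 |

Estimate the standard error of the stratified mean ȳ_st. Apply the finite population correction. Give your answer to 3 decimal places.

V̂(ȳ_st) = Σ W_h² (1 − n_h/N_h) s_h²/n_h, with W_h = N_h/N and N = 2200:
  stratum North: (600/2200)²·(1 − 20/600)·1.25²/20 = 0.00561725
  stratum South: (1600/2200)²·(1 − 35/1600)·1.15²/35 = 0.0195486
V̂(ȳ_st) = 0.0251659
SE(ȳ_st) = √0.0251659 = 0.158638

SE(ȳ_st) ≈ 0.159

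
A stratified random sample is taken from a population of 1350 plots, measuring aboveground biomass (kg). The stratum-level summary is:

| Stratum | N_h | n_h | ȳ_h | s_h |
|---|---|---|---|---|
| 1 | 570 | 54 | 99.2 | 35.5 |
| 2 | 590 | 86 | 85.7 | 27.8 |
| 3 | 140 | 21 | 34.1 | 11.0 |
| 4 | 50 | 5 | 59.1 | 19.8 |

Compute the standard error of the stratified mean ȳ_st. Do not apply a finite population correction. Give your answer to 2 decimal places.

V̂(ȳ_st) = Σ W_h² s_h²/n_h, with W_h = N_h/N and N = 1350:
  stratum 1: (570/1350)²·35.5²/54 = 4.1605
  stratum 2: (590/1350)²·27.8²/86 = 1.71644
  stratum 3: (140/1350)²·11.0²/21 = 0.0619662
  stratum 4: (50/1350)²·19.8²/5 = 0.107556
V̂(ȳ_st) = 6.04645
SE(ȳ_st) = √6.04645 = 2.45895

SE(ȳ_st) ≈ 2.46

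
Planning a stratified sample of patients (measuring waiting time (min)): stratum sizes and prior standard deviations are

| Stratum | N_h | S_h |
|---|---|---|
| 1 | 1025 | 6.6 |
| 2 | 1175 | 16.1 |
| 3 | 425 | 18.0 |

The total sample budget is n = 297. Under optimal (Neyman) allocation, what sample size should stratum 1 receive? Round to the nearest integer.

Neyman allocation: n_h = n · N_h S_h / Σ N_i S_i, with n = 297.
  stratum 1: N_h·S_h = 1025·6.6 = 6765.00
  stratum 2: N_h·S_h = 1175·16.1 = 18917.50
  stratum 3: N_h·S_h = 425·18.0 = 7650.00
Σ N_h S_h = 33332.50
n for stratum 1 = 297·6765.00/33332.50 = 60.278 → 60

60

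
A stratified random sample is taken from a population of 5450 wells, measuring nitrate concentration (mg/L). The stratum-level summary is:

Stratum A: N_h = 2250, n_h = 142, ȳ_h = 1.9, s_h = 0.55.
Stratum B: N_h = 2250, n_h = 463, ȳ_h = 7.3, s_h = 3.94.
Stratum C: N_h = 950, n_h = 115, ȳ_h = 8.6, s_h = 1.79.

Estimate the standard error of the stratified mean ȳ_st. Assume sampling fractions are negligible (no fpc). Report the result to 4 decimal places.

V̂(ȳ_st) = Σ W_h² s_h²/n_h, with W_h = N_h/N and N = 5450:
  stratum A: (2250/5450)²·0.55²/142 = 0.000363086
  stratum B: (2250/5450)²·3.94²/463 = 0.00571457
  stratum C: (950/5450)²·1.79²/115 = 0.000846569
V̂(ȳ_st) = 0.00692422
SE(ȳ_st) = √0.00692422 = 0.0832119

SE(ȳ_st) ≈ 0.0832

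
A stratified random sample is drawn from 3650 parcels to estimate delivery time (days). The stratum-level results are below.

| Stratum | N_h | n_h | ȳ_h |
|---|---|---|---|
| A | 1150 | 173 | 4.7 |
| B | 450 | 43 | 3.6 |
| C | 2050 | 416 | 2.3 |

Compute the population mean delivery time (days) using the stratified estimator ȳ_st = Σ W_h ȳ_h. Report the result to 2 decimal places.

N = Σ N_h = 3650. Stratum weights W_h = N_h/N.
ȳ_st = (1150·4.7 + 450·3.6 + 2050·2.3) / 3650 = 3.2164

ȳ_st ≈ 3.22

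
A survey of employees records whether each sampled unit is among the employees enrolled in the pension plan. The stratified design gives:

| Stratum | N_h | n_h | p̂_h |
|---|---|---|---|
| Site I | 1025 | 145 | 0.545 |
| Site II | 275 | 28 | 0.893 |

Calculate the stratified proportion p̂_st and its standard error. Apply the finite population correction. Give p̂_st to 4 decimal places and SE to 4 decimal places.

N = 1300; stratum weights W_h = N_h/N.
p̂_st = Σ W_h p̂_h = (1025·0.545 + 275·0.893)/1300 = 0.61862
V̂(p̂_st) = Σ W_h² (1 − n_h/N_h) p̂_h(1−p̂_h)/(n_h−1):
  stratum Site I: (1025/1300)²·(1 − 145/1025)·0.545·0.455/144 = 0.000919105
  stratum Site II: (275/1300)²·(1 − 28/275)·0.893·0.107/27 = 0.000142238
V̂(p̂_st) = 0.00106134; SE = √V̂ = 0.0325783

p̂_st ≈ 0.6186, SE ≈ 0.0326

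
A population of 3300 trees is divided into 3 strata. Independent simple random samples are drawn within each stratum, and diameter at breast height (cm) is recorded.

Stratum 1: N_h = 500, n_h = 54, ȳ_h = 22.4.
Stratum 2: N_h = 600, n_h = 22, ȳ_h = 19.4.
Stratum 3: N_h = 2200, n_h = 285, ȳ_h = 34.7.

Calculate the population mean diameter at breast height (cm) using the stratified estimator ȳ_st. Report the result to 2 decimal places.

N = Σ N_h = 3300. Stratum weights W_h = N_h/N.
ȳ_st = (500·22.4 + 600·19.4 + 2200·34.7) / 3300 = 30.0545

ȳ_st ≈ 30.05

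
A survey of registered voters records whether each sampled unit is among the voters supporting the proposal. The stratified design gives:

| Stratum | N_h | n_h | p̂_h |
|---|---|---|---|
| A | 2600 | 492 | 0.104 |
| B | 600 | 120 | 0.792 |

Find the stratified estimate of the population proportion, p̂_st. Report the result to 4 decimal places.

N = 3200; stratum weights W_h = N_h/N.
p̂_st = Σ W_h p̂_h = (2600·0.104 + 600·0.792)/3200 = 0.23300

p̂_st ≈ 0.2330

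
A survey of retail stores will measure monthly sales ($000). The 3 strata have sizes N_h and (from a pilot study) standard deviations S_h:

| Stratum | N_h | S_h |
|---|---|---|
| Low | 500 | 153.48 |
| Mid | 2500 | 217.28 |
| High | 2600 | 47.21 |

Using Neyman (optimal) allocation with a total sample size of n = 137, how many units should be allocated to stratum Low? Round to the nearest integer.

14

Neyman allocation: n_h = n · N_h S_h / Σ N_i S_i, with n = 137.
  stratum Low: N_h·S_h = 500·153.48 = 76740.00
  stratum Mid: N_h·S_h = 2500·217.28 = 543200.00
  stratum High: N_h·S_h = 2600·47.21 = 122746.00
Σ N_h S_h = 742686.00
n for stratum Low = 137·76740.00/742686.00 = 14.156 → 14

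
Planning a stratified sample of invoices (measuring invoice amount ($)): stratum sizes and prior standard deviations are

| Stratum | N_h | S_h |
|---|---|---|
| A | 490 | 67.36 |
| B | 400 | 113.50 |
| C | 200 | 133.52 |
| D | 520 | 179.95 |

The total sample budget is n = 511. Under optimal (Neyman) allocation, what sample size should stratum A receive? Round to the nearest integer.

Neyman allocation: n_h = n · N_h S_h / Σ N_i S_i, with n = 511.
  stratum A: N_h·S_h = 490·67.36 = 33006.40
  stratum B: N_h·S_h = 400·113.50 = 45400.00
  stratum C: N_h·S_h = 200·133.52 = 26704.00
  stratum D: N_h·S_h = 520·179.95 = 93574.00
Σ N_h S_h = 198684.40
n for stratum A = 511·33006.40/198684.40 = 84.890 → 85

85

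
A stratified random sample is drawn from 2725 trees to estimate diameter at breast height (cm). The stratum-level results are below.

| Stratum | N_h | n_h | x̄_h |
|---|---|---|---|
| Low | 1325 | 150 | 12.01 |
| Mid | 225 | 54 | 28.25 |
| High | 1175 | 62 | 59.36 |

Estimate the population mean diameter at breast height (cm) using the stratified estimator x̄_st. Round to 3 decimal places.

N = Σ N_h = 2725. Stratum weights W_h = N_h/N.
x̄_st = (1325·12.01 + 225·28.25 + 1175·59.36) / 2725 = 33.76789

x̄_st ≈ 33.768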